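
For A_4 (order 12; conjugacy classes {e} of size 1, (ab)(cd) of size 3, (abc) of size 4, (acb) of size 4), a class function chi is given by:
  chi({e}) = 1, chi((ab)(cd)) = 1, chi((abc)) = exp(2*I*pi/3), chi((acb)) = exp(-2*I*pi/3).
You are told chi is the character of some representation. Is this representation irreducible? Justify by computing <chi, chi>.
Irreducible: <chi, chi> = 1.

Working: <chi, chi> = (1/|G|) sum_C |C| * |chi(C)|^2 = (1/12)[1*|1|^2 + 3*|1|^2 + 4*|exp(2*I*pi/3)|^2 + 4*|exp(-2*I*pi/3)|^2]
  = (1/12)[(1) + (3) + (4) + (4)] = 12/12 = 1.
(Exp terms are combined using exp(i*s)*conj(exp(i*t)) = exp(i*(s-t)), and sums of them are collapsed using the identity that for every m > 1 the m distinct m-th roots of unity sum to 0, e.g. 1 + exp(2*I*pi/3) + exp(-2*I*pi/3) = 0.)
A character is irreducible iff <chi, chi> = 1, so this representation is irreducible.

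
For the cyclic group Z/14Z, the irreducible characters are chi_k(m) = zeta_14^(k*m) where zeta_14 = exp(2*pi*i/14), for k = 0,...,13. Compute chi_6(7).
chi_6(7) = zeta_14^42 = 1

Argument: chi_6(7) = zeta_14^(6*7) = zeta_14^42. Since zeta_14^14 = 1, this equals zeta_14^0 = exp(2*pi*i*0/14) = 1.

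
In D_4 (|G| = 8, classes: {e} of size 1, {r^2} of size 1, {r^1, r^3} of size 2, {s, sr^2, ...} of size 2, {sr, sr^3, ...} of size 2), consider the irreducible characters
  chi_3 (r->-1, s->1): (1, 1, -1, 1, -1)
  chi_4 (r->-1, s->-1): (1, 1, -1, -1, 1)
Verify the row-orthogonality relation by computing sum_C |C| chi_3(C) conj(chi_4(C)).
Sum = 0; so <chi_3, chi_4> = 0 (distinct irreducibles are orthogonal).

Details: Compute term by term over conjugacy classes (|C| * chi_3(C) * conj(chi_4(C))):
  1*(1)*conj(1) + 1*(1)*conj(1) + 2*(-1)*conj(-1) + 2*(1)*conj(-1) + 2*(-1)*conj(1)
  = (1) + (1) + (2) + (-2) + (-2)
  = 0.
Dividing by |G| = 8 gives 0/8 = 0, matching the row-orthogonality relation <chi_3, chi_4> = [chi_3 = chi_4].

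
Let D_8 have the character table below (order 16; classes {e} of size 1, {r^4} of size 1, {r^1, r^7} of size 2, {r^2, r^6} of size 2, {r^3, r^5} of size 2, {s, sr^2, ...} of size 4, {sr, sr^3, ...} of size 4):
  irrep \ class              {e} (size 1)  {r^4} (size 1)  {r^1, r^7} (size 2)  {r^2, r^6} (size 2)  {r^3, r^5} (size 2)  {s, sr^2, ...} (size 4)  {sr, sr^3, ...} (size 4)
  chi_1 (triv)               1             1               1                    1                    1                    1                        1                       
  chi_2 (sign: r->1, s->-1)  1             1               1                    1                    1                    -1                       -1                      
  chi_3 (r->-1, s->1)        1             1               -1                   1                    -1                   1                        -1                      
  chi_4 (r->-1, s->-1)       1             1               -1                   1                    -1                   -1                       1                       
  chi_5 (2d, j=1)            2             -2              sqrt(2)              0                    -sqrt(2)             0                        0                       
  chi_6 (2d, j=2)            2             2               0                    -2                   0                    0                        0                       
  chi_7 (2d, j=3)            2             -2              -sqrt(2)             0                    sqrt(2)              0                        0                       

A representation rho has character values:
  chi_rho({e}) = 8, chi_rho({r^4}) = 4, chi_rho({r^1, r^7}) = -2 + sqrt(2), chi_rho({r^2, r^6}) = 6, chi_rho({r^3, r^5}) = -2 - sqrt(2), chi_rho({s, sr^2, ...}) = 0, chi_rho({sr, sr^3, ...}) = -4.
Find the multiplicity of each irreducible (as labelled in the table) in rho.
Multiplicities: chi_1: 0, chi_2: 2, chi_3: 3, chi_4: 1, chi_5: 1, chi_6: 0, chi_7: 0.

Why: Use <chi_rho, chi> = (1/|G|) sum_C |C| * chi_rho(C) * conj(chi(C)) with |G| = 16 for each irreducible chi in the table:
  <chi_rho, chi_1> = (1/16)[1*(8)*conj(1) + 1*(4)*conj(1) + 2*(-2 + sqrt(2))*conj(1) + 2*(6)*conj(1) + 2*(-2 - sqrt(2))*conj(1) + 4*(0)*conj(1) + 4*(-4)*conj(1)]
      = (1/16)[(8) + (4) + (-4 + 2*sqrt(2)) + (12) + (-4 - 2*sqrt(2)) + (0) + (-16)] = 0/16 = 0
  <chi_rho, chi_2> = (1/16)[1*(8)*conj(1) + 1*(4)*conj(1) + 2*(-2 + sqrt(2))*conj(1) + 2*(6)*conj(1) + 2*(-2 - sqrt(2))*conj(1) + 4*(0)*conj(-1) + 4*(-4)*conj(-1)]
      = (1/16)[(8) + (4) + (-4 + 2*sqrt(2)) + (12) + (-4 - 2*sqrt(2)) + (0) + (16)] = 32/16 = 2
  <chi_rho, chi_3> = (1/16)[1*(8)*conj(1) + 1*(4)*conj(1) + 2*(-2 + sqrt(2))*conj(-1) + 2*(6)*conj(1) + 2*(-2 - sqrt(2))*conj(-1) + 4*(0)*conj(1) + 4*(-4)*conj(-1)]
      = (1/16)[(8) + (4) + (4 - 2*sqrt(2)) + (12) + (2*sqrt(2) + 4) + (0) + (16)] = 48/16 = 3
  <chi_rho, chi_4> = (1/16)[1*(8)*conj(1) + 1*(4)*conj(1) + 2*(-2 + sqrt(2))*conj(-1) + 2*(6)*conj(1) + 2*(-2 - sqrt(2))*conj(-1) + 4*(0)*conj(-1) + 4*(-4)*conj(1)]
      = (1/16)[(8) + (4) + (4 - 2*sqrt(2)) + (12) + (2*sqrt(2) + 4) + (0) + (-16)] = 16/16 = 1
  <chi_rho, chi_5> = (1/16)[1*(8)*conj(2) + 1*(4)*conj(-2) + 2*(-2 + sqrt(2))*conj(sqrt(2)) + 2*(6)*conj(0) + 2*(-2 - sqrt(2))*conj(-sqrt(2)) + 4*(0)*conj(0) + 4*(-4)*conj(0)]
      = (1/16)[(16) + (-8) + (4 - 4*sqrt(2)) + (0) + (4 + 4*sqrt(2)) + (0) + (0)] = 16/16 = 1
  <chi_rho, chi_6> = (1/16)[1*(8)*conj(2) + 1*(4)*conj(2) + 2*(-2 + sqrt(2))*conj(0) + 2*(6)*conj(-2) + 2*(-2 - sqrt(2))*conj(0) + 4*(0)*conj(0) + 4*(-4)*conj(0)]
      = (1/16)[(16) + (8) + (0) + (-24) + (0) + (0) + (0)] = 0/16 = 0
  <chi_rho, chi_7> = (1/16)[1*(8)*conj(2) + 1*(4)*conj(-2) + 2*(-2 + sqrt(2))*conj(-sqrt(2)) + 2*(6)*conj(0) + 2*(-2 - sqrt(2))*conj(sqrt(2)) + 4*(0)*conj(0) + 4*(-4)*conj(0)]
      = (1/16)[(16) + (-8) + (-4 + 4*sqrt(2)) + (0) + (-4*sqrt(2) - 4) + (0) + (0)] = 0/16 = 0
Dimension check: dim(rho) = sum (mult * dim) = 0*1 + 2*1 + 3*1 + 1*1 + 1*2 + 0*2 + 0*2 = 8 = chi_rho(e) = 8.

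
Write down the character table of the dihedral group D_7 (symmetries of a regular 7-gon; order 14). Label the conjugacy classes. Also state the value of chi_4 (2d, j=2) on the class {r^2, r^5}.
Conjugacy classes: {e} of size 1, {r^1, r^6} of size 2, {r^2, r^5} of size 2, {r^3, r^4} of size 2, {s, sr, ..., sr^6} of size 7.
Character table:
  irrep \ class              {e} (size 1)  {r^1, r^6} (size 2)  {r^2, r^5} (size 2)  {r^3, r^4} (size 2)  {s, sr, ..., sr^6} (size 7)
  chi_1 (triv)               1             1                    1                    1                    1                          
  chi_2 (sign: r->1, s->-1)  1             1                    1                    1                    -1                         
  chi_3 (2d, j=1)            2             2*cos(2*pi/7)        -2*cos(3*pi/7)       -2*cos(pi/7)         0                          
  chi_4 (2d, j=2)            2             -2*cos(3*pi/7)       -2*cos(pi/7)         2*cos(2*pi/7)        0                          
  chi_5 (2d, j=3)            2             -2*cos(pi/7)         2*cos(2*pi/7)        -2*cos(3*pi/7)       0                          

Spot check: chi_4 (2d, j=2) on {r^2, r^5} = -2*cos(pi/7).

Reasoning: D_7 has order 2*7 = 14 with 5 conjugacy classes, hence 5 irreducibles. Sum of squared dims 1 + 1 + 4 + 4 + 4 = 14 = |G|. Linear characters come from the abelianisation; the 2-dimensional irreps have character r^k -> 2*cos(2*pi*j*k/7), reflections -> 0.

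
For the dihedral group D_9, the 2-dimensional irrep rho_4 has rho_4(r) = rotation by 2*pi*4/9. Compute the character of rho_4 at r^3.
chi_{rho_4}(r^3) = 2*cos(2*pi*4*3/9) = -1

Explanation: rho_4(r^3) is rotation by angle 2*pi*4*3/9, whose trace is 2*cos(2*pi*4*3/9) = -1.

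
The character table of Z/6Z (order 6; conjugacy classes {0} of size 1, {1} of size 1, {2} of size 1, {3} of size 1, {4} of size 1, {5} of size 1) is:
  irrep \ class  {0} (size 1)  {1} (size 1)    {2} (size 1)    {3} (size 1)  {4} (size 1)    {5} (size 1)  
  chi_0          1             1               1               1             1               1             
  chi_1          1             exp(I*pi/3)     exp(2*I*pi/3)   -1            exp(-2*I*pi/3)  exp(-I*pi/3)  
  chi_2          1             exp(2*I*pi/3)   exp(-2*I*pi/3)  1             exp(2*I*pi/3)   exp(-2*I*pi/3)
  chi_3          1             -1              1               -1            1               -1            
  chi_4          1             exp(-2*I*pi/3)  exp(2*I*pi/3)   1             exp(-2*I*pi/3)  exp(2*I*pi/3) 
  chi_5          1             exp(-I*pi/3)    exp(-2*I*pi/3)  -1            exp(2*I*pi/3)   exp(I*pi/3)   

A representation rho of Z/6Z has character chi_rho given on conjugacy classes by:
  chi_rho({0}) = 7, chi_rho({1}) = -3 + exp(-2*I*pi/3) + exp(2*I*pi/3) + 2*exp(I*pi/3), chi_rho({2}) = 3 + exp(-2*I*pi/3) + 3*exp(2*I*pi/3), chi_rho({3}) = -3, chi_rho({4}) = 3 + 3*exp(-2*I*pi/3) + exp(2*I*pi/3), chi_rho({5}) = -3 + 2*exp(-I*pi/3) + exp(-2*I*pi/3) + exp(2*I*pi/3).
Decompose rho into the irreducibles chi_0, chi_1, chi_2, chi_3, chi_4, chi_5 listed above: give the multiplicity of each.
Multiplicities: chi_0: 0, chi_1: 2, chi_2: 1, chi_3: 3, chi_4: 1, chi_5: 0.

Working: Use <chi_rho, chi> = (1/|G|) sum_C |C| * chi_rho(C) * conj(chi(C)) with |G| = 6 for each irreducible chi in the table:
  <chi_rho, chi_0> = (1/6)[1*(7)*conj(1) + 1*(-3 + exp(-2*I*pi/3) + exp(2*I*pi/3) + 2*exp(I*pi/3))*conj(1) + 1*(3 + exp(-2*I*pi/3) + 3*exp(2*I*pi/3))*conj(1) + 1*(-3)*conj(1) + 1*(3 + 3*exp(-2*I*pi/3) + exp(2*I*pi/3))*conj(1) + 1*(-3 + 2*exp(-I*pi/3) + exp(-2*I*pi/3) + exp(2*I*pi/3))*conj(1)]
      = (1/6)[(7) + (-3 + exp(-2*I*pi/3) + exp(2*I*pi/3) + 2*exp(I*pi/3)) + (3 + exp(-2*I*pi/3) + 3*exp(2*I*pi/3)) + (-3) + (3 + 3*exp(-2*I*pi/3) + exp(2*I*pi/3)) + (-3 + 2*exp(-I*pi/3) + exp(-2*I*pi/3) + exp(2*I*pi/3))] = 0/6 = 0
  <chi_rho, chi_1> = (1/6)[1*(7)*conj(1) + 1*(-3 + exp(-2*I*pi/3) + exp(2*I*pi/3) + 2*exp(I*pi/3))*conj(exp(I*pi/3)) + 1*(3 + exp(-2*I*pi/3) + 3*exp(2*I*pi/3))*conj(exp(2*I*pi/3)) + 1*(-3)*conj(-1) + 1*(3 + 3*exp(-2*I*pi/3) + exp(2*I*pi/3))*conj(exp(-2*I*pi/3)) + 1*(-3 + 2*exp(-I*pi/3) + exp(-2*I*pi/3) + exp(2*I*pi/3))*conj(exp(-I*pi/3))]
      = (1/6)[(7) + (1 + exp(I*pi/3) - 3*exp(-I*pi/3)) + (3 + 3*exp(-2*I*pi/3) + exp(2*I*pi/3)) + (3) + (3 + exp(-2*I*pi/3) + 3*exp(2*I*pi/3)) + (1 - 3*exp(I*pi/3) + exp(-I*pi/3))] = 12/6 = 2
  <chi_rho, chi_2> = (1/6)[1*(7)*conj(1) + 1*(-3 + exp(-2*I*pi/3) + exp(2*I*pi/3) + 2*exp(I*pi/3))*conj(exp(2*I*pi/3)) + 1*(3 + exp(-2*I*pi/3) + 3*exp(2*I*pi/3))*conj(exp(-2*I*pi/3)) + 1*(-3)*conj(1) + 1*(3 + 3*exp(-2*I*pi/3) + exp(2*I*pi/3))*conj(exp(2*I*pi/3)) + 1*(-3 + 2*exp(-I*pi/3) + exp(-2*I*pi/3) + exp(2*I*pi/3))*conj(exp(-2*I*pi/3))]
      = (1/6)[(7) + (1 + 2*exp(-I*pi/3) + exp(2*I*pi/3) - 3*exp(-2*I*pi/3)) + (-2) + (-3) + (-2) + (1 - 3*exp(2*I*pi/3) + exp(-2*I*pi/3) + 2*exp(I*pi/3))] = 6/6 = 1
  <chi_rho, chi_3> = (1/6)[1*(7)*conj(1) + 1*(-3 + exp(-2*I*pi/3) + exp(2*I*pi/3) + 2*exp(I*pi/3))*conj(-1) + 1*(3 + exp(-2*I*pi/3) + 3*exp(2*I*pi/3))*conj(1) + 1*(-3)*conj(-1) + 1*(3 + 3*exp(-2*I*pi/3) + exp(2*I*pi/3))*conj(1) + 1*(-3 + 2*exp(-I*pi/3) + exp(-2*I*pi/3) + exp(2*I*pi/3))*conj(-1)]
      = (1/6)[(7) + (3 - 2*exp(I*pi/3) - exp(2*I*pi/3) - exp(-2*I*pi/3)) + (3 + exp(-2*I*pi/3) + 3*exp(2*I*pi/3)) + (3) + (3 + 3*exp(-2*I*pi/3) + exp(2*I*pi/3)) + (3 - exp(2*I*pi/3) - exp(-2*I*pi/3) - 2*exp(-I*pi/3))] = 18/6 = 3
  <chi_rho, chi_4> = (1/6)[1*(7)*conj(1) + 1*(-3 + exp(-2*I*pi/3) + exp(2*I*pi/3) + 2*exp(I*pi/3))*conj(exp(-2*I*pi/3)) + 1*(3 + exp(-2*I*pi/3) + 3*exp(2*I*pi/3))*conj(exp(2*I*pi/3)) + 1*(-3)*conj(1) + 1*(3 + 3*exp(-2*I*pi/3) + exp(2*I*pi/3))*conj(exp(-2*I*pi/3)) + 1*(-3 + 2*exp(-I*pi/3) + exp(-2*I*pi/3) + exp(2*I*pi/3))*conj(exp(2*I*pi/3))]
      = (1/6)[(7) + (-1 - 3*exp(2*I*pi/3) + exp(-2*I*pi/3)) + (3 + 3*exp(-2*I*pi/3) + exp(2*I*pi/3)) + (-3) + (3 + exp(-2*I*pi/3) + 3*exp(2*I*pi/3)) + (-1 + exp(2*I*pi/3) - 3*exp(-2*I*pi/3))] = 6/6 = 1
  <chi_rho, chi_5> = (1/6)[1*(7)*conj(1) + 1*(-3 + exp(-2*I*pi/3) + exp(2*I*pi/3) + 2*exp(I*pi/3))*conj(exp(-I*pi/3)) + 1*(3 + exp(-2*I*pi/3) + 3*exp(2*I*pi/3))*conj(exp(-2*I*pi/3)) + 1*(-3)*conj(-1) + 1*(3 + 3*exp(-2*I*pi/3) + exp(2*I*pi/3))*conj(exp(2*I*pi/3)) + 1*(-3 + 2*exp(-I*pi/3) + exp(-2*I*pi/3) + exp(2*I*pi/3))*conj(exp(I*pi/3))]
      = (1/6)[(7) + (-1 - 3*exp(I*pi/3) + exp(-I*pi/3) + 2*exp(2*I*pi/3)) + (-2) + (3) + (-2) + (-1 + 2*exp(-2*I*pi/3) + exp(I*pi/3) - 3*exp(-I*pi/3))] = 0/6 = 0
(Exp terms are combined using exp(i*s)*conj(exp(i*t)) = exp(i*(s-t)), and sums of them are collapsed using the identity that for every m > 1 the m distinct m-th roots of unity sum to 0, e.g. 1 + exp(2*I*pi/3) + exp(-2*I*pi/3) = 0.)
Dimension check: dim(rho) = sum (mult * dim) = 0*1 + 2*1 + 1*1 + 3*1 + 1*1 + 0*1 = 7 = chi_rho(e) = 7.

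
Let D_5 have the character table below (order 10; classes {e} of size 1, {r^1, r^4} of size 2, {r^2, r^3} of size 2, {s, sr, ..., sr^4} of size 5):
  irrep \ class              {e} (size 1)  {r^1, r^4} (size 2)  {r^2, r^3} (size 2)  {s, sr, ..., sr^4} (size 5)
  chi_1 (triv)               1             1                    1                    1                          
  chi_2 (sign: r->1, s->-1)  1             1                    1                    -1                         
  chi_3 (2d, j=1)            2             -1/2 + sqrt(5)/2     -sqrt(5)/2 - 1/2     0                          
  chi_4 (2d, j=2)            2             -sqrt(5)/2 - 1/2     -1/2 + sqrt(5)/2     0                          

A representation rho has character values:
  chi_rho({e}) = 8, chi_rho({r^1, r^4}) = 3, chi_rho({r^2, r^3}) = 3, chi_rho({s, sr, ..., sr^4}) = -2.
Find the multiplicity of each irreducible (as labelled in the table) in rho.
Multiplicities: chi_1: 1, chi_2: 3, chi_3: 1, chi_4: 1.

Argument: Use <chi_rho, chi> = (1/|G|) sum_C |C| * chi_rho(C) * conj(chi(C)) with |G| = 10 for each irreducible chi in the table:
  <chi_rho, chi_1> = (1/10)[1*(8)*conj(1) + 2*(3)*conj(1) + 2*(3)*conj(1) + 5*(-2)*conj(1)]
      = (1/10)[(8) + (6) + (6) + (-10)] = 10/10 = 1
  <chi_rho, chi_2> = (1/10)[1*(8)*conj(1) + 2*(3)*conj(1) + 2*(3)*conj(1) + 5*(-2)*conj(-1)]
      = (1/10)[(8) + (6) + (6) + (10)] = 30/10 = 3
  <chi_rho, chi_3> = (1/10)[1*(8)*conj(2) + 2*(3)*conj(-1/2 + sqrt(5)/2) + 2*(3)*conj(-sqrt(5)/2 - 1/2) + 5*(-2)*conj(0)]
      = (1/10)[(16) + (-3 + 3*sqrt(5)) + (-3*sqrt(5) - 3) + (0)] = 10/10 = 1
  <chi_rho, chi_4> = (1/10)[1*(8)*conj(2) + 2*(3)*conj(-sqrt(5)/2 - 1/2) + 2*(3)*conj(-1/2 + sqrt(5)/2) + 5*(-2)*conj(0)]
      = (1/10)[(16) + (-3*sqrt(5) - 3) + (-3 + 3*sqrt(5)) + (0)] = 10/10 = 1
Dimension check: dim(rho) = sum (mult * dim) = 1*1 + 3*1 + 1*2 + 1*2 = 8 = chi_rho(e) = 8.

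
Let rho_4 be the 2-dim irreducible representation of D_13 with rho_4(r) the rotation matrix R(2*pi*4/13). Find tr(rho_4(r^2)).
chi_{rho_4}(r^2) = 2*cos(2*pi*4*2/13) = -2*cos(3*pi/13)

Explanation: rho_4(r^2) is rotation by angle 2*pi*4*2/13, whose trace is 2*cos(2*pi*4*2/13) = -2*cos(3*pi/13).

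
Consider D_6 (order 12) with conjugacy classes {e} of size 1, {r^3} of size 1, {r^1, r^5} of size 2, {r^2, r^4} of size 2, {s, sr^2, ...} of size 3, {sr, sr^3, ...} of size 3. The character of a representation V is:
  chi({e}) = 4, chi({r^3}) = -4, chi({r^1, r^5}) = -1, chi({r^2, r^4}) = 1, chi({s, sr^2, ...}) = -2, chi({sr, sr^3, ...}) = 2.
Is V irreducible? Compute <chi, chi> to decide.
Not irreducible (reducible): <chi, chi> = 5 > 1.

Justification: <chi, chi> = (1/|G|) sum_C |C| * |chi(C)|^2 = (1/12)[1*|4|^2 + 1*|-4|^2 + 2*|-1|^2 + 2*|1|^2 + 3*|-2|^2 + 3*|2|^2]
  = (1/12)[(16) + (16) + (2) + (2) + (12) + (12)] = 60/12 = 5.
A character is irreducible iff <chi, chi> = 1, so this representation is reducible.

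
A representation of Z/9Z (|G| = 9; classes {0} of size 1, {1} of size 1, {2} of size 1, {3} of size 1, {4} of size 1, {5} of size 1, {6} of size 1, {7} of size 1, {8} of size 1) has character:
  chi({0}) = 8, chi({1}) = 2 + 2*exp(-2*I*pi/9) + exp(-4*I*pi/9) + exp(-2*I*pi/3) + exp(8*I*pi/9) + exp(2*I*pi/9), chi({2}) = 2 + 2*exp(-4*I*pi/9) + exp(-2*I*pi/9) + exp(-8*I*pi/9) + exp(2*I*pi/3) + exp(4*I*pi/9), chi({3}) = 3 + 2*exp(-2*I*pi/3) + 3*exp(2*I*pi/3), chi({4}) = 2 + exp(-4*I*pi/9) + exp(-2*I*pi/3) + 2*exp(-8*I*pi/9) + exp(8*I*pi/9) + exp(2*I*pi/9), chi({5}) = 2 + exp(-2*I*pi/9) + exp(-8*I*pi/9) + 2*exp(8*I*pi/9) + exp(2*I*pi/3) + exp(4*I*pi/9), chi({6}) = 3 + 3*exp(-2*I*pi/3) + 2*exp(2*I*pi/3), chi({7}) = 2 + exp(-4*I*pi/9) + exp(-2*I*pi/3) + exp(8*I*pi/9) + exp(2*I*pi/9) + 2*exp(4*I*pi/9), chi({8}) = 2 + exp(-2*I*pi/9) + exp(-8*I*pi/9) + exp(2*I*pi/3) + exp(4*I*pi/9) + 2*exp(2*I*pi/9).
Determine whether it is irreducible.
Not irreducible (reducible): <chi, chi> = 12 > 1.

Derivation: <chi, chi> = (1/|G|) sum_C |C| * |chi(C)|^2 = (1/9)[1*|8|^2 + 1*|2 + 2*exp(-2*I*pi/9) + exp(-4*I*pi/9) + exp(-2*I*pi/3) + exp(8*I*pi/9) + exp(2*I*pi/9)|^2 + 1*|2 + 2*exp(-4*I*pi/9) + exp(-2*I*pi/9) + exp(-8*I*pi/9) + exp(2*I*pi/3) + exp(4*I*pi/9)|^2 + 1*|3 + 2*exp(-2*I*pi/3) + 3*exp(2*I*pi/3)|^2 + 1*|2 + exp(-4*I*pi/9) + exp(-2*I*pi/3) + 2*exp(-8*I*pi/9) + exp(8*I*pi/9) + exp(2*I*pi/9)|^2 + 1*|2 + exp(-2*I*pi/9) + exp(-8*I*pi/9) + 2*exp(8*I*pi/9) + exp(2*I*pi/3) + exp(4*I*pi/9)|^2 + 1*|3 + 3*exp(-2*I*pi/3) + 2*exp(2*I*pi/3)|^2 + 1*|2 + exp(-4*I*pi/9) + exp(-2*I*pi/3) + exp(8*I*pi/9) + exp(2*I*pi/9) + 2*exp(4*I*pi/9)|^2 + 1*|2 + exp(-2*I*pi/9) + exp(-8*I*pi/9) + exp(2*I*pi/3) + exp(4*I*pi/9) + 2*exp(2*I*pi/9)|^2]
  = (1/9)[(64) + (12 + 7*exp(-4*I*pi/9) + 9*exp(-2*I*pi/9) + 5*exp(-2*I*pi/3) + 5*exp(-8*I*pi/9) + 5*exp(8*I*pi/9) + 5*exp(2*I*pi/3) + 9*exp(2*I*pi/9) + 7*exp(4*I*pi/9)) + (12 + 9*exp(-4*I*pi/9) + 5*exp(-2*I*pi/3) + 5*exp(-2*I*pi/9) + 7*exp(-8*I*pi/9) + 7*exp(8*I*pi/9) + 5*exp(2*I*pi/9) + 5*exp(2*I*pi/3) + 9*exp(4*I*pi/9)) + (1) + (12 + 5*exp(-4*I*pi/9) + 7*exp(-2*I*pi/9) + 5*exp(-2*I*pi/3) + 9*exp(-8*I*pi/9) + 9*exp(8*I*pi/9) + 5*exp(2*I*pi/3) + 7*exp(2*I*pi/9) + 5*exp(4*I*pi/9)) + (12 + 5*exp(-4*I*pi/9) + 7*exp(-2*I*pi/9) + 5*exp(-2*I*pi/3) + 9*exp(-8*I*pi/9) + 9*exp(8*I*pi/9) + 5*exp(2*I*pi/3) + 7*exp(2*I*pi/9) + 5*exp(4*I*pi/9)) + (1) + (12 + 9*exp(-4*I*pi/9) + 5*exp(-2*I*pi/3) + 5*exp(-2*I*pi/9) + 7*exp(-8*I*pi/9) + 7*exp(8*I*pi/9) + 5*exp(2*I*pi/9) + 5*exp(2*I*pi/3) + 9*exp(4*I*pi/9)) + (12 + 7*exp(-4*I*pi/9) + 9*exp(-2*I*pi/9) + 5*exp(-2*I*pi/3) + 5*exp(-8*I*pi/9) + 5*exp(8*I*pi/9) + 5*exp(2*I*pi/3) + 9*exp(2*I*pi/9) + 7*exp(4*I*pi/9))] = 108/9 = 12.
(Exp terms are combined using exp(i*s)*conj(exp(i*t)) = exp(i*(s-t)), and sums of them are collapsed using the identity that for every m > 1 the m distinct m-th roots of unity sum to 0, e.g. 1 + exp(2*I*pi/3) + exp(-2*I*pi/3) = 0.)
A character is irreducible iff <chi, chi> = 1, so this representation is reducible.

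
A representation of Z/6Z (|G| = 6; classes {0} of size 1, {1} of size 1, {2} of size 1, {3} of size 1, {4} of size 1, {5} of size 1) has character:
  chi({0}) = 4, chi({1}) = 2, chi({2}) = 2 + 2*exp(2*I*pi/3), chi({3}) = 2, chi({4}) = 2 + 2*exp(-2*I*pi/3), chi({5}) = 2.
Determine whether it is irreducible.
Not irreducible (reducible): <chi, chi> = 6 > 1.

Argument: <chi, chi> = (1/|G|) sum_C |C| * |chi(C)|^2 = (1/6)[1*|4|^2 + 1*|2|^2 + 1*|2 + 2*exp(2*I*pi/3)|^2 + 1*|2|^2 + 1*|2 + 2*exp(-2*I*pi/3)|^2 + 1*|2|^2]
  = (1/6)[(16) + (4) + (4) + (4) + (4) + (4)] = 36/6 = 6.
(Exp terms are combined using exp(i*s)*conj(exp(i*t)) = exp(i*(s-t)), and sums of them are collapsed using the identity that for every m > 1 the m distinct m-th roots of unity sum to 0, e.g. 1 + exp(2*I*pi/3) + exp(-2*I*pi/3) = 0.)
A character is irreducible iff <chi, chi> = 1, so this representation is reducible.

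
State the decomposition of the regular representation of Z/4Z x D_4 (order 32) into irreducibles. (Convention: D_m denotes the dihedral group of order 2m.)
Each irreducible V_i of dimension d_i appears with multiplicity d_i, i.e. rho_reg = (direct sum over all irreducibles V_i) d_i V_i. The irreducible dimensions for Z/4Z x D_4 are 1, 1, 1, 1, 1, 1, 1, 1, 1, 1, 1, 1, 1, 1, 1, 1, 2, 2, 2, 2: 16 irreducibles of dimension 1, each with multiplicity 1; 4 irreducibles of dimension 2, each with multiplicity 2. Total dimension 16*1*1 + 4*2*2 = 32 = |G|.

Argument: General theorem: in the regular representation of a finite group G, each irreducible appears with multiplicity equal to its dimension. Check: dim(rho_reg) = sum d_i^2 = 1 + 1 + 1 + 1 + 1 + 1 + 1 + 1 + 1 + 1 + 1 + 1 + 1 + 1 + 1 + 1 + 4 + 4 + 4 + 4 = 32 = |G|.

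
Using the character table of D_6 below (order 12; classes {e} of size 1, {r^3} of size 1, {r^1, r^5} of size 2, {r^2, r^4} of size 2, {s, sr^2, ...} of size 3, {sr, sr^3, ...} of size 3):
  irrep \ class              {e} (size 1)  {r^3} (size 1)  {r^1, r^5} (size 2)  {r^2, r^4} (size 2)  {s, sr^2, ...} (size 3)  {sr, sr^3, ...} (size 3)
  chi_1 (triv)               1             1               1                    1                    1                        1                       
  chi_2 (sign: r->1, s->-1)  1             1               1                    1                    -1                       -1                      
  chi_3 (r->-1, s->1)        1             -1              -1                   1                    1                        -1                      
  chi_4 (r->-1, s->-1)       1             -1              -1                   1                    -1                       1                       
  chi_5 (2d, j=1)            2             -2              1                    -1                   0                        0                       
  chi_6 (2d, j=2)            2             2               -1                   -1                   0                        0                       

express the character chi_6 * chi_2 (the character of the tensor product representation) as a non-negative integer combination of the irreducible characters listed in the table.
chi_6 tensor chi_2 = chi_6 (all other irreducibles have multiplicity 0).

Reasoning: The character of a tensor product is the pointwise product (chi_6 * chi_2)(C) = chi_6(C) * chi_2(C):
  {e}: (2)*(1), {r^3}: (2)*(1), {r^1, r^5}: (-1)*(1), {r^2, r^4}: (-1)*(1), {s, sr^2, ...}: (0)*(-1), {sr, sr^3, ...}: (0)*(-1)
so (chi_6 * chi_2) takes values
  {e} -> 2, {r^3} -> 2, {r^1, r^5} -> -1, {r^2, r^4} -> -1, {s, sr^2, ...} -> 0, {sr, sr^3, ...} -> 0.
Now take the inner product of this character with each irreducible chi from the table, <chi_6*chi_2, chi> = (1/12) sum_C |C| (chi_6*chi_2)(C) conj(chi(C)):
  <chi_6*chi_2, chi_1> = (1/12)[1*(2)*conj(1) + 1*(2)*conj(1) + 2*(-1)*conj(1) + 2*(-1)*conj(1) + 3*(0)*conj(1) + 3*(0)*conj(1)]
      = (1/12)[(2) + (2) + (-2) + (-2) + (0) + (0)] = 0/12 = 0
  <chi_6*chi_2, chi_2> = (1/12)[1*(2)*conj(1) + 1*(2)*conj(1) + 2*(-1)*conj(1) + 2*(-1)*conj(1) + 3*(0)*conj(-1) + 3*(0)*conj(-1)]
      = (1/12)[(2) + (2) + (-2) + (-2) + (0) + (0)] = 0/12 = 0
  <chi_6*chi_2, chi_3> = (1/12)[1*(2)*conj(1) + 1*(2)*conj(-1) + 2*(-1)*conj(-1) + 2*(-1)*conj(1) + 3*(0)*conj(1) + 3*(0)*conj(-1)]
      = (1/12)[(2) + (-2) + (2) + (-2) + (0) + (0)] = 0/12 = 0
  <chi_6*chi_2, chi_4> = (1/12)[1*(2)*conj(1) + 1*(2)*conj(-1) + 2*(-1)*conj(-1) + 2*(-1)*conj(1) + 3*(0)*conj(-1) + 3*(0)*conj(1)]
      = (1/12)[(2) + (-2) + (2) + (-2) + (0) + (0)] = 0/12 = 0
  <chi_6*chi_2, chi_5> = (1/12)[1*(2)*conj(2) + 1*(2)*conj(-2) + 2*(-1)*conj(1) + 2*(-1)*conj(-1) + 3*(0)*conj(0) + 3*(0)*conj(0)]
      = (1/12)[(4) + (-4) + (-2) + (2) + (0) + (0)] = 0/12 = 0
  <chi_6*chi_2, chi_6> = (1/12)[1*(2)*conj(2) + 1*(2)*conj(2) + 2*(-1)*conj(-1) + 2*(-1)*conj(-1) + 3*(0)*conj(0) + 3*(0)*conj(0)]
      = (1/12)[(4) + (4) + (2) + (2) + (0) + (0)] = 12/12 = 1
Hence the multiplicities are chi_6: 1. Dimension check: dim(chi_6)*dim(chi_2) = 2*1 = 2 and sum (mult * dim) = 1*2 = 2.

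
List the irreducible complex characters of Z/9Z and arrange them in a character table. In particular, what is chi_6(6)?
Character table of Z/9Z (irreps indexed chi_0,...,chi_8 with chi_k(m) = zeta_9^(k*m), zeta_9 = exp(2*pi*i/9)):
  irrep \ class  {0} (size 1)  {1} (size 1)    {2} (size 1)    {3} (size 1)    {4} (size 1)    {5} (size 1)    {6} (size 1)    {7} (size 1)    {8} (size 1)  
  chi_0          1             1               1               1               1               1               1               1               1             
  chi_1          1             exp(2*I*pi/9)   exp(4*I*pi/9)   exp(2*I*pi/3)   exp(8*I*pi/9)   exp(-8*I*pi/9)  exp(-2*I*pi/3)  exp(-4*I*pi/9)  exp(-2*I*pi/9)
  chi_2          1             exp(4*I*pi/9)   exp(8*I*pi/9)   exp(-2*I*pi/3)  exp(-2*I*pi/9)  exp(2*I*pi/9)   exp(2*I*pi/3)   exp(-8*I*pi/9)  exp(-4*I*pi/9)
  chi_3          1             exp(2*I*pi/3)   exp(-2*I*pi/3)  1               exp(2*I*pi/3)   exp(-2*I*pi/3)  1               exp(2*I*pi/3)   exp(-2*I*pi/3)
  chi_4          1             exp(8*I*pi/9)   exp(-2*I*pi/9)  exp(2*I*pi/3)   exp(-4*I*pi/9)  exp(4*I*pi/9)   exp(-2*I*pi/3)  exp(2*I*pi/9)   exp(-8*I*pi/9)
  chi_5          1             exp(-8*I*pi/9)  exp(2*I*pi/9)   exp(-2*I*pi/3)  exp(4*I*pi/9)   exp(-4*I*pi/9)  exp(2*I*pi/3)   exp(-2*I*pi/9)  exp(8*I*pi/9) 
  chi_6          1             exp(-2*I*pi/3)  exp(2*I*pi/3)   1               exp(-2*I*pi/3)  exp(2*I*pi/3)   1               exp(-2*I*pi/3)  exp(2*I*pi/3) 
  chi_7          1             exp(-4*I*pi/9)  exp(-8*I*pi/9)  exp(2*I*pi/3)   exp(2*I*pi/9)   exp(-2*I*pi/9)  exp(-2*I*pi/3)  exp(8*I*pi/9)   exp(4*I*pi/9) 
  chi_8          1             exp(-2*I*pi/9)  exp(-4*I*pi/9)  exp(-2*I*pi/3)  exp(-8*I*pi/9)  exp(8*I*pi/9)   exp(2*I*pi/3)   exp(4*I*pi/9)   exp(2*I*pi/9) 

Spot check: chi_6(6) = zeta_9^(6*6) = zeta_9^36 = 1.

Derivation: Z/9Z is abelian, so all 9 irreducible complex representations are 1-dimensional. They are given by chi_k(m) = zeta_9^(k*m) for k = 0,...,8. Row orthogonality: sum_m chi_k(m) conj(chi_l(m)) = 9 * [k = l].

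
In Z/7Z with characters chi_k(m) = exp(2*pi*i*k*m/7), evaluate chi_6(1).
chi_6(1) = zeta_7^6 = exp(-2*I*pi/7)

Why: chi_6(1) = zeta_7^(6*1) = zeta_7^6. Since zeta_7^7 = 1, this equals zeta_7^6 = exp(2*pi*i*6/7) = exp(-2*I*pi/7).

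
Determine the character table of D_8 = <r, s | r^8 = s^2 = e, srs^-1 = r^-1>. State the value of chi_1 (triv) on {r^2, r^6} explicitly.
Conjugacy classes: {e} of size 1, {r^4} of size 1, {r^1, r^7} of size 2, {r^2, r^6} of size 2, {r^3, r^5} of size 2, {s, sr^2, ...} of size 4, {sr, sr^3, ...} of size 4.
Character table:
  irrep \ class              {e} (size 1)  {r^4} (size 1)  {r^1, r^7} (size 2)  {r^2, r^6} (size 2)  {r^3, r^5} (size 2)  {s, sr^2, ...} (size 4)  {sr, sr^3, ...} (size 4)
  chi_1 (triv)               1             1               1                    1                    1                    1                        1                       
  chi_2 (sign: r->1, s->-1)  1             1               1                    1                    1                    -1                       -1                      
  chi_3 (r->-1, s->1)        1             1               -1                   1                    -1                   1                        -1                      
  chi_4 (r->-1, s->-1)       1             1               -1                   1                    -1                   -1                       1                       
  chi_5 (2d, j=1)            2             -2              sqrt(2)              0                    -sqrt(2)             0                        0                       
  chi_6 (2d, j=2)            2             2               0                    -2                   0                    0                        0                       
  chi_7 (2d, j=3)            2             -2              -sqrt(2)             0                    sqrt(2)              0                        0                       

Spot check: chi_1 (triv) on {r^2, r^6} = 1.

Solution. D_8 has order 2*8 = 16 with 7 conjugacy classes, hence 7 irreducibles. Sum of squared dims 1 + 1 + 1 + 1 + 4 + 4 + 4 = 16 = |G|. Linear characters come from the abelianisation; the 2-dimensional irreps have character r^k -> 2*cos(2*pi*j*k/8), reflections -> 0.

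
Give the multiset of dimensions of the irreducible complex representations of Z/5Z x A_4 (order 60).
Dimensions: 1, 1, 1, 1, 1, 1, 1, 1, 1, 1, 1, 1, 1, 1, 1, 3, 3, 3, 3, 3

Proof sketch: There are 20 irreducibles (= number of conjugacy classes). Their dimensions d_i satisfy sum d_i^2 = |G| = 60: 1 + 1 + 1 + 1 + 1 + 1 + 1 + 1 + 1 + 1 + 1 + 1 + 1 + 1 + 1 + 9 + 9 + 9 + 9 + 9 = 60. (For the product with Z/5Z: each of the 5 1-dim characters of Z/5Z tensors with each irrep of A_4, giving 5 copies of each A_4-dimension.)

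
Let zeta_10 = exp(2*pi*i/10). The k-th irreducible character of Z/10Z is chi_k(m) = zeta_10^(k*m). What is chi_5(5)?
chi_5(5) = zeta_10^25 = -1

Solution. chi_5(5) = zeta_10^(5*5) = zeta_10^25. Since zeta_10^10 = 1, this equals zeta_10^5 = exp(2*pi*i*5/10) = -1.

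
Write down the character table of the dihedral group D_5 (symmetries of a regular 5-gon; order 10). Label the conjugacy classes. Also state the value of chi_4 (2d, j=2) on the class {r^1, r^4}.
Conjugacy classes: {e} of size 1, {r^1, r^4} of size 2, {r^2, r^3} of size 2, {s, sr, ..., sr^4} of size 5.
Character table:
  irrep \ class              {e} (size 1)  {r^1, r^4} (size 2)  {r^2, r^3} (size 2)  {s, sr, ..., sr^4} (size 5)
  chi_1 (triv)               1             1                    1                    1                          
  chi_2 (sign: r->1, s->-1)  1             1                    1                    -1                         
  chi_3 (2d, j=1)            2             -1/2 + sqrt(5)/2     -sqrt(5)/2 - 1/2     0                          
  chi_4 (2d, j=2)            2             -sqrt(5)/2 - 1/2     -1/2 + sqrt(5)/2     0                          

Spot check: chi_4 (2d, j=2) on {r^1, r^4} = -sqrt(5)/2 - 1/2.

D_5 has order 2*5 = 10 with 4 conjugacy classes, hence 4 irreducibles. Sum of squared dims 1 + 1 + 4 + 4 = 10 = |G|. Linear characters come from the abelianisation; the 2-dimensional irreps have character r^k -> 2*cos(2*pi*j*k/5), reflections -> 0.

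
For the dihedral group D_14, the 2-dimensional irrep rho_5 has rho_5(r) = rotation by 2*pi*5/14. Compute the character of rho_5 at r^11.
chi_{rho_5}(r^11) = 2*cos(2*pi*5*11/14) = 2*cos(pi/7)

Details: rho_5(r^11) is rotation by angle 2*pi*5*11/14, whose trace is 2*cos(2*pi*5*11/14) = 2*cos(pi/7).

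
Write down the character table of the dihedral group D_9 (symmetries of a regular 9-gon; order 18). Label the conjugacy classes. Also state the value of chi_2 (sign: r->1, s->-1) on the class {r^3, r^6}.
Conjugacy classes: {e} of size 1, {r^1, r^8} of size 2, {r^2, r^7} of size 2, {r^3, r^6} of size 2, {r^4, r^5} of size 2, {s, sr, ..., sr^8} of size 9.
Character table:
  irrep \ class              {e} (size 1)  {r^1, r^8} (size 2)  {r^2, r^7} (size 2)  {r^3, r^6} (size 2)  {r^4, r^5} (size 2)  {s, sr, ..., sr^8} (size 9)
  chi_1 (triv)               1             1                    1                    1                    1                    1                          
  chi_2 (sign: r->1, s->-1)  1             1                    1                    1                    1                    -1                         
  chi_3 (2d, j=1)            2             2*cos(2*pi/9)        2*cos(4*pi/9)        -1                   -2*cos(pi/9)         0                          
  chi_4 (2d, j=2)            2             2*cos(4*pi/9)        -2*cos(pi/9)         -1                   2*cos(2*pi/9)        0                          
  chi_5 (2d, j=3)            2             -1                   -1                   2                    -1                   0                          
  chi_6 (2d, j=4)            2             -2*cos(pi/9)         2*cos(2*pi/9)        -1                   2*cos(4*pi/9)        0                          

Spot check: chi_2 (sign: r->1, s->-1) on {r^3, r^6} = 1.

Justification: D_9 has order 2*9 = 18 with 6 conjugacy classes, hence 6 irreducibles. Sum of squared dims 1 + 1 + 4 + 4 + 4 + 4 = 18 = |G|. Linear characters come from the abelianisation; the 2-dimensional irreps have character r^k -> 2*cos(2*pi*j*k/9), reflections -> 0.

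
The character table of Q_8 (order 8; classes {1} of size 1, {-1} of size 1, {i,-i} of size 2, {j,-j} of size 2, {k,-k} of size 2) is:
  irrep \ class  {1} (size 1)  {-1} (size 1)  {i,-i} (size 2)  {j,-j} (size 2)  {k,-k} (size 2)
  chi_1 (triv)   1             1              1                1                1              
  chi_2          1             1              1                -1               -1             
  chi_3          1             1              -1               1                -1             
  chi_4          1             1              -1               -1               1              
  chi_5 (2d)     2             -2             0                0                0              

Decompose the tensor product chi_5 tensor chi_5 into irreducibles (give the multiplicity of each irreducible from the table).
chi_5 tensor chi_5 = chi_1 + chi_2 + chi_3 + chi_4 (all other irreducibles have multiplicity 0).

The character of a tensor product is the pointwise product (chi_5 * chi_5)(C) = chi_5(C) * chi_5(C):
  {1}: (2)*(2), {-1}: (-2)*(-2), {i,-i}: (0)*(0), {j,-j}: (0)*(0), {k,-k}: (0)*(0)
so (chi_5 * chi_5) takes values
  {1} -> 4, {-1} -> 4, {i,-i} -> 0, {j,-j} -> 0, {k,-k} -> 0.
Now take the inner product of this character with each irreducible chi from the table, <chi_5*chi_5, chi> = (1/8) sum_C |C| (chi_5*chi_5)(C) conj(chi(C)):
  <chi_5*chi_5, chi_1> = (1/8)[1*(4)*conj(1) + 1*(4)*conj(1) + 2*(0)*conj(1) + 2*(0)*conj(1) + 2*(0)*conj(1)]
      = (1/8)[(4) + (4) + (0) + (0) + (0)] = 8/8 = 1
  <chi_5*chi_5, chi_2> = (1/8)[1*(4)*conj(1) + 1*(4)*conj(1) + 2*(0)*conj(1) + 2*(0)*conj(-1) + 2*(0)*conj(-1)]
      = (1/8)[(4) + (4) + (0) + (0) + (0)] = 8/8 = 1
  <chi_5*chi_5, chi_3> = (1/8)[1*(4)*conj(1) + 1*(4)*conj(1) + 2*(0)*conj(-1) + 2*(0)*conj(1) + 2*(0)*conj(-1)]
      = (1/8)[(4) + (4) + (0) + (0) + (0)] = 8/8 = 1
  <chi_5*chi_5, chi_4> = (1/8)[1*(4)*conj(1) + 1*(4)*conj(1) + 2*(0)*conj(-1) + 2*(0)*conj(-1) + 2*(0)*conj(1)]
      = (1/8)[(4) + (4) + (0) + (0) + (0)] = 8/8 = 1
  <chi_5*chi_5, chi_5> = (1/8)[1*(4)*conj(2) + 1*(4)*conj(-2) + 2*(0)*conj(0) + 2*(0)*conj(0) + 2*(0)*conj(0)]
      = (1/8)[(8) + (-8) + (0) + (0) + (0)] = 0/8 = 0
Hence the multiplicities are chi_1: 1, chi_2: 1, chi_3: 1, chi_4: 1. Dimension check: dim(chi_5)*dim(chi_5) = 2*2 = 4 and sum (mult * dim) = 1*1 + 1*1 + 1*1 + 1*1 = 4.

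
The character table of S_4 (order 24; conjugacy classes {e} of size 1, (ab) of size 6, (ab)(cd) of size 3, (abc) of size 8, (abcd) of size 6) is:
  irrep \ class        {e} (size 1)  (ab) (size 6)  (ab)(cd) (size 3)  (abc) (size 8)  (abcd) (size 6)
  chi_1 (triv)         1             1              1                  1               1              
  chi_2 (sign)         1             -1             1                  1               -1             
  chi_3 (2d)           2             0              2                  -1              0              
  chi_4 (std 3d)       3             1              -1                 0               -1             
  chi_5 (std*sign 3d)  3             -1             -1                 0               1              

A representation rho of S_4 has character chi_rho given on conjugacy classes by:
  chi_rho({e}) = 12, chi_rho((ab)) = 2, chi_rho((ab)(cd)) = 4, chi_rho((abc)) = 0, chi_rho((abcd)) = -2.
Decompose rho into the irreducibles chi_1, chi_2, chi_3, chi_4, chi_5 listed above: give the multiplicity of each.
Multiplicities: chi_1: 1, chi_2: 1, chi_3: 2, chi_4: 2, chi_5: 0.

Argument: Use <chi_rho, chi> = (1/|G|) sum_C |C| * chi_rho(C) * conj(chi(C)) with |G| = 24 for each irreducible chi in the table:
  <chi_rho, chi_1> = (1/24)[1*(12)*conj(1) + 6*(2)*conj(1) + 3*(4)*conj(1) + 8*(0)*conj(1) + 6*(-2)*conj(1)]
      = (1/24)[(12) + (12) + (12) + (0) + (-12)] = 24/24 = 1
  <chi_rho, chi_2> = (1/24)[1*(12)*conj(1) + 6*(2)*conj(-1) + 3*(4)*conj(1) + 8*(0)*conj(1) + 6*(-2)*conj(-1)]
      = (1/24)[(12) + (-12) + (12) + (0) + (12)] = 24/24 = 1
  <chi_rho, chi_3> = (1/24)[1*(12)*conj(2) + 6*(2)*conj(0) + 3*(4)*conj(2) + 8*(0)*conj(-1) + 6*(-2)*conj(0)]
      = (1/24)[(24) + (0) + (24) + (0) + (0)] = 48/24 = 2
  <chi_rho, chi_4> = (1/24)[1*(12)*conj(3) + 6*(2)*conj(1) + 3*(4)*conj(-1) + 8*(0)*conj(0) + 6*(-2)*conj(-1)]
      = (1/24)[(36) + (12) + (-12) + (0) + (12)] = 48/24 = 2
  <chi_rho, chi_5> = (1/24)[1*(12)*conj(3) + 6*(2)*conj(-1) + 3*(4)*conj(-1) + 8*(0)*conj(0) + 6*(-2)*conj(1)]
      = (1/24)[(36) + (-12) + (-12) + (0) + (-12)] = 0/24 = 0
Dimension check: dim(rho) = sum (mult * dim) = 1*1 + 1*1 + 2*2 + 2*3 + 0*3 = 12 = chi_rho(e) = 12.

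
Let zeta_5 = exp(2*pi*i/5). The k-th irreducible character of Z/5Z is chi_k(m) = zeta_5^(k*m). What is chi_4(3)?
chi_4(3) = zeta_5^12 = exp(4*I*pi/5)

Argument: chi_4(3) = zeta_5^(4*3) = zeta_5^12. Since zeta_5^5 = 1, this equals zeta_5^2 = exp(2*pi*i*2/5) = exp(4*I*pi/5).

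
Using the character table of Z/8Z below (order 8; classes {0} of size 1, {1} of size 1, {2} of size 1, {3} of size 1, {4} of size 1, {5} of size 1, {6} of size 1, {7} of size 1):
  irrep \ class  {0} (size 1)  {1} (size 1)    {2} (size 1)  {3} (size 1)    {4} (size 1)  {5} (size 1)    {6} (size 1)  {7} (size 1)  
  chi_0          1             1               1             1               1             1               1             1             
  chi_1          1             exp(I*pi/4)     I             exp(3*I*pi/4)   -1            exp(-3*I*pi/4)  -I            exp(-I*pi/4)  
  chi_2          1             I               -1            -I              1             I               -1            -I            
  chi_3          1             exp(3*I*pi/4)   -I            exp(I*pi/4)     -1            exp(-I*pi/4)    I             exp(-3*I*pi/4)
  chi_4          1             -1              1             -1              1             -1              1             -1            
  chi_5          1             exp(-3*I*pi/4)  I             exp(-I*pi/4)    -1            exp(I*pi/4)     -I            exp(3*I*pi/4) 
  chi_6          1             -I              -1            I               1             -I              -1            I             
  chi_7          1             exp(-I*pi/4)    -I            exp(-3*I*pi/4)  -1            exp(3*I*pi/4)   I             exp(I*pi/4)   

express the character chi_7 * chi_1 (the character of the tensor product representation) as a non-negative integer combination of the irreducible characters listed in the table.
chi_7 tensor chi_1 = chi_0 (all other irreducibles have multiplicity 0).

The character of a tensor product is the pointwise product (chi_7 * chi_1)(C) = chi_7(C) * chi_1(C):
  {0}: (1)*(1), {1}: (exp(-I*pi/4))*(exp(I*pi/4)), {2}: (-I)*(I), {3}: (exp(-3*I*pi/4))*(exp(3*I*pi/4)), {4}: (-1)*(-1), {5}: (exp(3*I*pi/4))*(exp(-3*I*pi/4)), {6}: (I)*(-I), {7}: (exp(I*pi/4))*(exp(-I*pi/4))
so (chi_7 * chi_1) takes values
  {0} -> 1, {1} -> 1, {2} -> 1, {3} -> 1, {4} -> 1, {5} -> 1, {6} -> 1, {7} -> 1.
Now take the inner product of this character with each irreducible chi from the table, <chi_7*chi_1, chi> = (1/8) sum_C |C| (chi_7*chi_1)(C) conj(chi(C)):
  <chi_7*chi_1, chi_0> = (1/8)[1*(1)*conj(1) + 1*(1)*conj(1) + 1*(1)*conj(1) + 1*(1)*conj(1) + 1*(1)*conj(1) + 1*(1)*conj(1) + 1*(1)*conj(1) + 1*(1)*conj(1)]
      = (1/8)[(1) + (1) + (1) + (1) + (1) + (1) + (1) + (1)] = 8/8 = 1
  <chi_7*chi_1, chi_1> = (1/8)[1*(1)*conj(1) + 1*(1)*conj(exp(I*pi/4)) + 1*(1)*conj(I) + 1*(1)*conj(exp(3*I*pi/4)) + 1*(1)*conj(-1) + 1*(1)*conj(exp(-3*I*pi/4)) + 1*(1)*conj(-I) + 1*(1)*conj(exp(-I*pi/4))]
      = (1/8)[(1) + (exp(-I*pi/4)) + (-I) + (exp(-3*I*pi/4)) + (-1) + (exp(3*I*pi/4)) + (I) + (exp(I*pi/4))] = 0/8 = 0
  <chi_7*chi_1, chi_2> = (1/8)[1*(1)*conj(1) + 1*(1)*conj(I) + 1*(1)*conj(-1) + 1*(1)*conj(-I) + 1*(1)*conj(1) + 1*(1)*conj(I) + 1*(1)*conj(-1) + 1*(1)*conj(-I)]
      = (1/8)[(1) + (-I) + (-1) + (I) + (1) + (-I) + (-1) + (I)] = 0/8 = 0
  <chi_7*chi_1, chi_3> = (1/8)[1*(1)*conj(1) + 1*(1)*conj(exp(3*I*pi/4)) + 1*(1)*conj(-I) + 1*(1)*conj(exp(I*pi/4)) + 1*(1)*conj(-1) + 1*(1)*conj(exp(-I*pi/4)) + 1*(1)*conj(I) + 1*(1)*conj(exp(-3*I*pi/4))]
      = (1/8)[(1) + (exp(-3*I*pi/4)) + (I) + (exp(-I*pi/4)) + (-1) + (exp(I*pi/4)) + (-I) + (exp(3*I*pi/4))] = 0/8 = 0
  <chi_7*chi_1, chi_4> = (1/8)[1*(1)*conj(1) + 1*(1)*conj(-1) + 1*(1)*conj(1) + 1*(1)*conj(-1) + 1*(1)*conj(1) + 1*(1)*conj(-1) + 1*(1)*conj(1) + 1*(1)*conj(-1)]
      = (1/8)[(1) + (-1) + (1) + (-1) + (1) + (-1) + (1) + (-1)] = 0/8 = 0
  <chi_7*chi_1, chi_5> = (1/8)[1*(1)*conj(1) + 1*(1)*conj(exp(-3*I*pi/4)) + 1*(1)*conj(I) + 1*(1)*conj(exp(-I*pi/4)) + 1*(1)*conj(-1) + 1*(1)*conj(exp(I*pi/4)) + 1*(1)*conj(-I) + 1*(1)*conj(exp(3*I*pi/4))]
      = (1/8)[(1) + (exp(3*I*pi/4)) + (-I) + (exp(I*pi/4)) + (-1) + (exp(-I*pi/4)) + (I) + (exp(-3*I*pi/4))] = 0/8 = 0
  <chi_7*chi_1, chi_6> = (1/8)[1*(1)*conj(1) + 1*(1)*conj(-I) + 1*(1)*conj(-1) + 1*(1)*conj(I) + 1*(1)*conj(1) + 1*(1)*conj(-I) + 1*(1)*conj(-1) + 1*(1)*conj(I)]
      = (1/8)[(1) + (I) + (-1) + (-I) + (1) + (I) + (-1) + (-I)] = 0/8 = 0
  <chi_7*chi_1, chi_7> = (1/8)[1*(1)*conj(1) + 1*(1)*conj(exp(-I*pi/4)) + 1*(1)*conj(-I) + 1*(1)*conj(exp(-3*I*pi/4)) + 1*(1)*conj(-1) + 1*(1)*conj(exp(3*I*pi/4)) + 1*(1)*conj(I) + 1*(1)*conj(exp(I*pi/4))]
      = (1/8)[(1) + (exp(I*pi/4)) + (I) + (exp(3*I*pi/4)) + (-1) + (exp(-3*I*pi/4)) + (-I) + (exp(-I*pi/4))] = 0/8 = 0
(Exp terms are combined using exp(i*s)*conj(exp(i*t)) = exp(i*(s-t)), and sums of them are collapsed using the identity that for every m > 1 the m distinct m-th roots of unity sum to 0, e.g. 1 + exp(2*I*pi/3) + exp(-2*I*pi/3) = 0.)
Hence the multiplicities are chi_0: 1. Dimension check: dim(chi_7)*dim(chi_1) = 1*1 = 1 and sum (mult * dim) = 1*1 = 1.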